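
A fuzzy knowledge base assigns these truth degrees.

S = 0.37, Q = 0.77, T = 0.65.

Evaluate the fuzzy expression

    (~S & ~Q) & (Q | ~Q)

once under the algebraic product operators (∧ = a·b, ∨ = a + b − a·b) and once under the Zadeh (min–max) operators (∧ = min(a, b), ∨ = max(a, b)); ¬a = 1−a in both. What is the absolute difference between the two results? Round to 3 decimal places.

0.111

Under algebraic product:
  ~S = 1 − 0.3700 = 0.6300
  ~Q = 1 − 0.7700 = 0.2300
  ~S & ~Q = a·b on (0.6300, 0.2300) = 0.1449
  ~Q = 1 − 0.7700 = 0.2300
  Q | ~Q = a + b − a·b on (0.7700, 0.2300) = 0.8229
  (~S & ~Q) & (Q | ~Q) = a·b on (0.1449, 0.8229) = 0.1192
  → value = 0.1192
Under Zadeh (min–max):
  ~S = 1 − 0.37 = 0.63
  ~Q = 1 − 0.77 = 0.23
  ~S & ~Q = min(a, b) on (0.63, 0.23) = 0.23
  ~Q = 1 − 0.77 = 0.23
  Q | ~Q = max(a, b) on (0.77, 0.23) = 0.77
  (~S & ~Q) & (Q | ~Q) = min(a, b) on (0.23, 0.77) = 0.23
  → value = 0.2300
|0.1192 − 0.2300| = 0.111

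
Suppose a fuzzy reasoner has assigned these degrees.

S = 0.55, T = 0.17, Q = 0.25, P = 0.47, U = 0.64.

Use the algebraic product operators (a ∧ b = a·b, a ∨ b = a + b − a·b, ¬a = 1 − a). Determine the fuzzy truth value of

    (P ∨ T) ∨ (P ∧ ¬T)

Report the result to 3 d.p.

P ∨ T = a + b − a·b on (0.4700, 0.1700) = 0.5601
¬T = 1 − 0.1700 = 0.8300
P ∧ ¬T = a·b on (0.4700, 0.8300) = 0.3901
(P ∨ T) ∨ (P ∧ ¬T) = a + b − a·b on (0.5601, 0.3901) = 0.7317

0.732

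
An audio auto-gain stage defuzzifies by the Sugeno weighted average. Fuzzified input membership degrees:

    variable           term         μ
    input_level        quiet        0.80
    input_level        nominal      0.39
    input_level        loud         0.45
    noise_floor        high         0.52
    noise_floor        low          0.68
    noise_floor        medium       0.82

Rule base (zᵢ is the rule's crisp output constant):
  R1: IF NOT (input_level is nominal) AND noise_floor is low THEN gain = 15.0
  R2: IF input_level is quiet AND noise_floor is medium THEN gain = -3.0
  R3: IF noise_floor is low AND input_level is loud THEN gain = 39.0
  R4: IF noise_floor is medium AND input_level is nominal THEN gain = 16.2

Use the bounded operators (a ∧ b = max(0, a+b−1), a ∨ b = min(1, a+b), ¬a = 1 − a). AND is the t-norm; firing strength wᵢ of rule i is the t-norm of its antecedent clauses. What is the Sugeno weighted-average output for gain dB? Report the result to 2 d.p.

8.77

R1 (z=15.0): ¬nominal=1−0.39=0.61, low=0.68; AND[max(0, a+b−1)] → w = 0.29
R2 (z=-3.0): quiet=0.80, medium=0.82; AND[max(0, a+b−1)] → w = 0.62
R3 (z=39.0): low=0.68, loud=0.45; AND[max(0, a+b−1)] → w = 0.13
R4 (z=16.2): medium=0.82, nominal=0.39; AND[max(0, a+b−1)] → w = 0.21
Weighted average = (0.29·15.0 + 0.62·-3.0 + 0.13·39.0 + 0.21·16.2) / (0.29 + 0.62 + 0.13 + 0.21)
  = 10.9620 / 1.2500 = 8.77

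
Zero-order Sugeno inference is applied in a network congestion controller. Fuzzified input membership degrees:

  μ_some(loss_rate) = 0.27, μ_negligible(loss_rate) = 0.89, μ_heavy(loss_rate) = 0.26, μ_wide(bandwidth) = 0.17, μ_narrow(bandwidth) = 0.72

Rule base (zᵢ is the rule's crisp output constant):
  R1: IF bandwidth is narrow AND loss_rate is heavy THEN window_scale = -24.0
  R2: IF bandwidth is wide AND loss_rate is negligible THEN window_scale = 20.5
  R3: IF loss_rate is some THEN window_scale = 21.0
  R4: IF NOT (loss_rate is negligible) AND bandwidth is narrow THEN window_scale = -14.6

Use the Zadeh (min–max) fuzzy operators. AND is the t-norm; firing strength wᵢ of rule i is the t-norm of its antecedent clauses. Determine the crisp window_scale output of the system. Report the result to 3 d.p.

1.616

R1 (z=-24.0): narrow=0.72, heavy=0.26; AND[min(a, b)] → w = 0.26
R2 (z=20.5): wide=0.17, negligible=0.89; AND[min(a, b)] → w = 0.17
R3 (z=21.0): some=0.27 → w = 0.27
R4 (z=-14.6): ¬negligible=1−0.89=0.11, narrow=0.72; AND[min(a, b)] → w = 0.11
Weighted average = (0.26·-24.0 + 0.17·20.5 + 0.27·21.0 + 0.11·-14.6) / (0.26 + 0.17 + 0.27 + 0.11)
  = 1.3090 / 0.8100 = 1.616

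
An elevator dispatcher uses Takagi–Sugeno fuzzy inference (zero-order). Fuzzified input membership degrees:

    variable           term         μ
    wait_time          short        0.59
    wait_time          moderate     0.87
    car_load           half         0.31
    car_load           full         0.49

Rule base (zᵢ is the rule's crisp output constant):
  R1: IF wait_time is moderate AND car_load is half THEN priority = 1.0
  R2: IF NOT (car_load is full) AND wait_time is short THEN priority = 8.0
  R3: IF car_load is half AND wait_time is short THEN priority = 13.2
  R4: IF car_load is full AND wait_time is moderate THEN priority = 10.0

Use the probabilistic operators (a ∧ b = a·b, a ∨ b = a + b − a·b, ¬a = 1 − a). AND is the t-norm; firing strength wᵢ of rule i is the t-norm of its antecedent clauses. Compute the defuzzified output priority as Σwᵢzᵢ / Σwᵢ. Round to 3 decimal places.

R1 (z=1.0): moderate=0.87, half=0.31; AND[a·b] → w = 0.2697
R2 (z=8.0): ¬full=1−0.49=0.51, short=0.59; AND[a·b] → w = 0.3009
R3 (z=13.2): half=0.31, short=0.59; AND[a·b] → w = 0.1829
R4 (z=10.0): full=0.49, moderate=0.87; AND[a·b] → w = 0.4263
Weighted average = (0.2697·1.0 + 0.3009·8.0 + 0.1829·13.2 + 0.4263·10.0) / (0.2697 + 0.3009 + 0.1829 + 0.4263)
  = 9.3542 / 1.1798 = 7.929

7.929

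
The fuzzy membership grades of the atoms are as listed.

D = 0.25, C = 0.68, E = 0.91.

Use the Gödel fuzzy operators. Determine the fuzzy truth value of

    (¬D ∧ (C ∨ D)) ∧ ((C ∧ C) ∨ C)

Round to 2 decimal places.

0.68

¬D = 1 − 0.25 = 0.75
C ∨ D = max(a, b) on (0.68, 0.25) = 0.68
¬D ∧ (C ∨ D) = min(a, b) on (0.75, 0.68) = 0.68
C ∧ C = min(a, b) on (0.68, 0.68) = 0.68
(C ∧ C) ∨ C = max(a, b) on (0.68, 0.68) = 0.68
(¬D ∧ (C ∨ D)) ∧ ((C ∧ C) ∨ C) = min(a, b) on (0.68, 0.68) = 0.68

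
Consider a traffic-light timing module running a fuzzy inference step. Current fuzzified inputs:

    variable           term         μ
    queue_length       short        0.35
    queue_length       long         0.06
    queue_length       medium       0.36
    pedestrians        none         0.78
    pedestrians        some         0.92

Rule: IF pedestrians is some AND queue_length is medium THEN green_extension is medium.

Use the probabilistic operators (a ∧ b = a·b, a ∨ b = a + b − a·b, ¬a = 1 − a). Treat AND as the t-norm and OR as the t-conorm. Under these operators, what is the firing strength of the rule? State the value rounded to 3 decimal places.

firing strength: some=0.92, medium=0.36; AND[a·b] → w = 0.3312

0.331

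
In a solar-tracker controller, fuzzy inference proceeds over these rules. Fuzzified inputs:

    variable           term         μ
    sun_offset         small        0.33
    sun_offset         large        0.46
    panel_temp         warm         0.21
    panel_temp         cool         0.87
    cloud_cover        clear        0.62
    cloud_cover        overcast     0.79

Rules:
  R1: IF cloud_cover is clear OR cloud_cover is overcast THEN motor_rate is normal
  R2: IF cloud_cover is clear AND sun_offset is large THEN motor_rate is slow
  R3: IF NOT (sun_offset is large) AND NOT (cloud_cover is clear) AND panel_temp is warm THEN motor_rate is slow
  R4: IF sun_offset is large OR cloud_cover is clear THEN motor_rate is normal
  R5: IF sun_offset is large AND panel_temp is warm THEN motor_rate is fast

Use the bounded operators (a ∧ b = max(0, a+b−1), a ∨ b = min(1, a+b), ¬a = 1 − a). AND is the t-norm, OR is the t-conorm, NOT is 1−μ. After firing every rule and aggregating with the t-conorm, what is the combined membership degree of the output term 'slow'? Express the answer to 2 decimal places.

0.08

R1: clear=0.62, overcast=0.79; OR[min(1, a+b)] → w = 1.00
R2: clear=0.62, large=0.46; AND[max(0, a+b−1)] → w = 0.08
R3: ¬large=1−0.46=0.54, ¬clear=1−0.62=0.38, warm=0.21; AND[max(0, a+b−1)] → w = 0.00
R4: large=0.46, clear=0.62; OR[min(1, a+b)] → w = 1.00
R5: large=0.46, warm=0.21; AND[max(0, a+b−1)] → w = 0.00
Rules with consequent 'slow': {R2, R3} → strengths 0.08, 0.00
Aggregate via t-conorm [min(1, a+b)]: 0.08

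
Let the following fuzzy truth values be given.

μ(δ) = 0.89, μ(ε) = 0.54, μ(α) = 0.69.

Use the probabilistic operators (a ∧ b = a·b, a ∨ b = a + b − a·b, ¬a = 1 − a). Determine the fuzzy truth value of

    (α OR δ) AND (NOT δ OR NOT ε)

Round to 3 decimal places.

α OR δ = a + b − a·b on (0.6900, 0.8900) = 0.9659
NOT δ = 1 − 0.8900 = 0.1100
NOT ε = 1 − 0.5400 = 0.4600
NOT δ OR NOT ε = a + b − a·b on (0.1100, 0.4600) = 0.5194
(α OR δ) AND (NOT δ OR NOT ε) = a·b on (0.9659, 0.5194) = 0.5017

0.502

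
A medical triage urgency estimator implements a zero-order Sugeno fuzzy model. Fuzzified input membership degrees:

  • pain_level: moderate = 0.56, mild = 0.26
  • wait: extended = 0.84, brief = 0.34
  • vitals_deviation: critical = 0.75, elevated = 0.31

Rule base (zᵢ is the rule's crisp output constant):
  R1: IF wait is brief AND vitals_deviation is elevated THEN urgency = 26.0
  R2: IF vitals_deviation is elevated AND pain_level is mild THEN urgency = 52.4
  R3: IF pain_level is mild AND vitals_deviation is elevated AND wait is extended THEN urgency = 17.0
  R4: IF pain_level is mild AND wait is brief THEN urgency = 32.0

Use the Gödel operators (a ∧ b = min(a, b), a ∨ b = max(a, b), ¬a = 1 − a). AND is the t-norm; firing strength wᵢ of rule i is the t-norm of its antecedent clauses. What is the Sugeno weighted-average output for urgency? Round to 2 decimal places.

R1 (z=26.0): brief=0.34, elevated=0.31; AND[min(a, b)] → w = 0.31
R2 (z=52.4): elevated=0.31, mild=0.26; AND[min(a, b)] → w = 0.26
R3 (z=17.0): mild=0.26, elevated=0.31, extended=0.84; AND[min(a, b)] → w = 0.26
R4 (z=32.0): mild=0.26, brief=0.34; AND[min(a, b)] → w = 0.26
Weighted average = (0.31·26.0 + 0.26·52.4 + 0.26·17.0 + 0.26·32.0) / (0.31 + 0.26 + 0.26 + 0.26)
  = 34.4240 / 1.0900 = 31.58

31.58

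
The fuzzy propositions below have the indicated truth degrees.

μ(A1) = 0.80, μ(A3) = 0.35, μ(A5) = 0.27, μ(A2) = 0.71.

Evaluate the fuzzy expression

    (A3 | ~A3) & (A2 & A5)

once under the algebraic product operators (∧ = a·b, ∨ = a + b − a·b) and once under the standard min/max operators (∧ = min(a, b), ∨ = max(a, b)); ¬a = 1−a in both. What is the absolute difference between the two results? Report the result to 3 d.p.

0.122

Under algebraic product:
  ~A3 = 1 − 0.3500 = 0.6500
  A3 | ~A3 = a + b − a·b on (0.3500, 0.6500) = 0.7725
  A2 & A5 = a·b on (0.7100, 0.2700) = 0.1917
  (A3 | ~A3) & (A2 & A5) = a·b on (0.7725, 0.1917) = 0.1481
  → value = 0.1481
Under standard min/max:
  ~A3 = 1 − 0.35 = 0.65
  A3 | ~A3 = max(a, b) on (0.35, 0.65) = 0.65
  A2 & A5 = min(a, b) on (0.71, 0.27) = 0.27
  (A3 | ~A3) & (A2 & A5) = min(a, b) on (0.65, 0.27) = 0.27
  → value = 0.2700
|0.1481 − 0.2700| = 0.122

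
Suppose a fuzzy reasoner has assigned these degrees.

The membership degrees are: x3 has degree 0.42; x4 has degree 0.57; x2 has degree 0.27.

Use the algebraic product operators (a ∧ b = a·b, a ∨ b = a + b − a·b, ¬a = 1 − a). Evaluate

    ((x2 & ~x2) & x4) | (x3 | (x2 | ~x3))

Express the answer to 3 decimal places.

~x2 = 1 − 0.2700 = 0.7300
x2 & ~x2 = a·b on (0.2700, 0.7300) = 0.1971
(x2 & ~x2) & x4 = a·b on (0.1971, 0.5700) = 0.1123
~x3 = 1 − 0.4200 = 0.5800
x2 | ~x3 = a + b − a·b on (0.2700, 0.5800) = 0.6934
x3 | (x2 | ~x3) = a + b − a·b on (0.4200, 0.6934) = 0.8222
((x2 & ~x2) & x4) | (x3 | (x2 | ~x3)) = a + b − a·b on (0.1123, 0.8222) = 0.8422

0.842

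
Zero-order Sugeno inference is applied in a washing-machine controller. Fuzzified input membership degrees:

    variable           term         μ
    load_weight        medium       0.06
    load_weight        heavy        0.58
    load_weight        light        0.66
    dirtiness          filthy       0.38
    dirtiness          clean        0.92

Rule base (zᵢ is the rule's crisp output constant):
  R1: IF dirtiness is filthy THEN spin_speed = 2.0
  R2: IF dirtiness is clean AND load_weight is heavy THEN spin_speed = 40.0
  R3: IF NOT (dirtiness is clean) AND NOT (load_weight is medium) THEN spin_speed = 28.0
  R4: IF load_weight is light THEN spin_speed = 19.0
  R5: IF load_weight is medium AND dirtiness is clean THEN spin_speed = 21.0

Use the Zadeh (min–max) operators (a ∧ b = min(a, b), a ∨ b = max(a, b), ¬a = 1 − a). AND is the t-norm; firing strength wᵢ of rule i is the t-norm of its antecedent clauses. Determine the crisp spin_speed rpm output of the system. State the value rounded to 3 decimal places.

22.727

R1 (z=2.0): filthy=0.38 → w = 0.38
R2 (z=40.0): clean=0.92, heavy=0.58; AND[min(a, b)] → w = 0.58
R3 (z=28.0): ¬clean=1−0.92=0.08, ¬medium=1−0.06=0.94; AND[min(a, b)] → w = 0.08
R4 (z=19.0): light=0.66 → w = 0.66
R5 (z=21.0): medium=0.06, clean=0.92; AND[min(a, b)] → w = 0.06
Weighted average = (0.38·2.0 + 0.58·40.0 + 0.08·28.0 + 0.66·19.0 + 0.06·21.0) / (0.38 + 0.58 + 0.08 + 0.66 + 0.06)
  = 40.0000 / 1.7600 = 22.727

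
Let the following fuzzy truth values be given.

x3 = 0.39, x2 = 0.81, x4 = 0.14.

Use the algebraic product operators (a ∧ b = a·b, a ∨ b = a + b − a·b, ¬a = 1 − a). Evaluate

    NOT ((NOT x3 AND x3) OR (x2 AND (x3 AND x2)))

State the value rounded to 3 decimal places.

NOT x3 = 1 − 0.3900 = 0.6100
NOT x3 AND x3 = a·b on (0.6100, 0.3900) = 0.2379
x3 AND x2 = a·b on (0.3900, 0.8100) = 0.3159
x2 AND (x3 AND x2) = a·b on (0.8100, 0.3159) = 0.2559
(NOT x3 AND x3) OR (x2 AND (x3 AND x2)) = a + b − a·b on (0.2379, 0.2559) = 0.4329
NOT ((NOT x3 AND x3) OR (x2 AND (x3 AND x2))) = 1 − 0.4329 = 0.5671

0.567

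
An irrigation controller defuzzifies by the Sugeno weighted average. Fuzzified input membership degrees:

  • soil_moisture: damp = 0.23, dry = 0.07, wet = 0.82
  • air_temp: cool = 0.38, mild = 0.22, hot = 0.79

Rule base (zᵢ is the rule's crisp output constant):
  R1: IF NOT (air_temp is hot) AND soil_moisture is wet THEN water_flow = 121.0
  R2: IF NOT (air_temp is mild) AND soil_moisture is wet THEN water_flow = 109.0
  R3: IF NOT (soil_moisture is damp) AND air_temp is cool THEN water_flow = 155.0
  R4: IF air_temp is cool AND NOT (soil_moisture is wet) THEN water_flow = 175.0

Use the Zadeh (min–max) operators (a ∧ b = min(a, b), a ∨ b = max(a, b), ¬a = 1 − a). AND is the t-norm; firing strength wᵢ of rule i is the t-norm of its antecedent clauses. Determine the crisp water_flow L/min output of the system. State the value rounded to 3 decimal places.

129.568

R1 (z=121.0): ¬hot=1−0.79=0.21, wet=0.82; AND[min(a, b)] → w = 0.21
R2 (z=109.0): ¬mild=1−0.22=0.78, wet=0.82; AND[min(a, b)] → w = 0.78
R3 (z=155.0): ¬damp=1−0.23=0.77, cool=0.38; AND[min(a, b)] → w = 0.38
R4 (z=175.0): cool=0.38, ¬wet=1−0.82=0.18; AND[min(a, b)] → w = 0.18
Weighted average = (0.21·121.0 + 0.78·109.0 + 0.38·155.0 + 0.18·175.0) / (0.21 + 0.78 + 0.38 + 0.18)
  = 200.8300 / 1.5500 = 129.568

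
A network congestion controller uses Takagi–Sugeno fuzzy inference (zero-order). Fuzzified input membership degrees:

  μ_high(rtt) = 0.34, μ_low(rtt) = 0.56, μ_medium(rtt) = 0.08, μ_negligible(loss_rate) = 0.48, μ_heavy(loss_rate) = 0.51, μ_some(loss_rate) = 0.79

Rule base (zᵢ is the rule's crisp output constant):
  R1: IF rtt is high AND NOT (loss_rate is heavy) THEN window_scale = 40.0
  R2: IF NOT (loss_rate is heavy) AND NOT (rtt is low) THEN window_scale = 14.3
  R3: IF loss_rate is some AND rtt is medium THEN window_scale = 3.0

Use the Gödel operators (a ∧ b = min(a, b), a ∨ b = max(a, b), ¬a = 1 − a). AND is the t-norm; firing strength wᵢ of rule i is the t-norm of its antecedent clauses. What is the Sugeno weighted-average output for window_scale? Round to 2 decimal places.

R1 (z=40.0): high=0.34, ¬heavy=1−0.51=0.49; AND[min(a, b)] → w = 0.34
R2 (z=14.3): ¬heavy=1−0.51=0.49, ¬low=1−0.56=0.44; AND[min(a, b)] → w = 0.44
R3 (z=3.0): some=0.79, medium=0.08; AND[min(a, b)] → w = 0.08
Weighted average = (0.34·40.0 + 0.44·14.3 + 0.08·3.0) / (0.34 + 0.44 + 0.08)
  = 20.1320 / 0.8600 = 23.41

23.41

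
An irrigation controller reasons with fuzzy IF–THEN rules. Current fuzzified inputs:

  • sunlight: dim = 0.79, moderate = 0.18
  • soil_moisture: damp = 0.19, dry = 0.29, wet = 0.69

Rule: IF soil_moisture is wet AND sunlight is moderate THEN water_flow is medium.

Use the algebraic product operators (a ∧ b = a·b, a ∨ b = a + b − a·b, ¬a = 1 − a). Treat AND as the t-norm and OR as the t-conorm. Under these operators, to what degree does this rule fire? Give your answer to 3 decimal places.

0.124

firing strength: wet=0.69, moderate=0.18; AND[a·b] → w = 0.1242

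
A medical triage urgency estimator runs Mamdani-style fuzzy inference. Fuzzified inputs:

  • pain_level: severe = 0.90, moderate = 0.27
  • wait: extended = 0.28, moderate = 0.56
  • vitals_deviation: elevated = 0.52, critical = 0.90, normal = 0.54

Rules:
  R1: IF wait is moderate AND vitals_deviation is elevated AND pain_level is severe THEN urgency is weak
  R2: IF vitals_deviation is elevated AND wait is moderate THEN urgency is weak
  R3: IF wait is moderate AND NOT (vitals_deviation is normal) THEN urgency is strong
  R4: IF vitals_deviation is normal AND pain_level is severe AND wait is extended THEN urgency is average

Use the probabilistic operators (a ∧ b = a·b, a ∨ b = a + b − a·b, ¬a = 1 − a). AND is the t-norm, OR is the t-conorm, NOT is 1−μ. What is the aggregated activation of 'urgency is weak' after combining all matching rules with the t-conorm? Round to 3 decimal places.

0.477

R1: moderate=0.56, elevated=0.52, severe=0.90; AND[a·b] → w = 0.2621
R2: elevated=0.52, moderate=0.56; AND[a·b] → w = 0.2912
R3: moderate=0.56, ¬normal=1−0.54=0.46; AND[a·b] → w = 0.2576
R4: normal=0.54, severe=0.90, extended=0.28; AND[a·b] → w = 0.1361
Rules with consequent 'weak': {R1, R2} → strengths 0.2621, 0.2912
Aggregate via t-conorm [a + b − a·b]: 0.4770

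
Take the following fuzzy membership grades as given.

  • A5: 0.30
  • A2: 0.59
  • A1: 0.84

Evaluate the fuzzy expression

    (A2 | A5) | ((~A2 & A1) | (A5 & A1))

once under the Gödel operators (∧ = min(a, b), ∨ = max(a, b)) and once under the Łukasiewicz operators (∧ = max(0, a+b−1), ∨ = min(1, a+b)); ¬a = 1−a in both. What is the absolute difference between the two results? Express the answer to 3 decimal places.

0.410

Under Gödel:
  A2 | A5 = max(a, b) on (0.59, 0.30) = 0.59
  ~A2 = 1 − 0.59 = 0.41
  ~A2 & A1 = min(a, b) on (0.41, 0.84) = 0.41
  A5 & A1 = min(a, b) on (0.30, 0.84) = 0.30
  (~A2 & A1) | (A5 & A1) = max(a, b) on (0.41, 0.30) = 0.41
  (A2 | A5) | ((~A2 & A1) | (A5 & A1)) = max(a, b) on (0.59, 0.41) = 0.59
  → value = 0.5900
Under Łukasiewicz:
  A2 | A5 = min(1, a+b) on (0.59, 0.30) = 0.89
  ~A2 = 1 − 0.59 = 0.41
  ~A2 & A1 = max(0, a+b−1) on (0.41, 0.84) = 0.25
  A5 & A1 = max(0, a+b−1) on (0.30, 0.84) = 0.14
  (~A2 & A1) | (A5 & A1) = min(1, a+b) on (0.25, 0.14) = 0.39
  (A2 | A5) | ((~A2 & A1) | (A5 & A1)) = min(1, a+b) on (0.89, 0.39) = 1.00
  → value = 1.0000
|0.5900 − 1.0000| = 0.410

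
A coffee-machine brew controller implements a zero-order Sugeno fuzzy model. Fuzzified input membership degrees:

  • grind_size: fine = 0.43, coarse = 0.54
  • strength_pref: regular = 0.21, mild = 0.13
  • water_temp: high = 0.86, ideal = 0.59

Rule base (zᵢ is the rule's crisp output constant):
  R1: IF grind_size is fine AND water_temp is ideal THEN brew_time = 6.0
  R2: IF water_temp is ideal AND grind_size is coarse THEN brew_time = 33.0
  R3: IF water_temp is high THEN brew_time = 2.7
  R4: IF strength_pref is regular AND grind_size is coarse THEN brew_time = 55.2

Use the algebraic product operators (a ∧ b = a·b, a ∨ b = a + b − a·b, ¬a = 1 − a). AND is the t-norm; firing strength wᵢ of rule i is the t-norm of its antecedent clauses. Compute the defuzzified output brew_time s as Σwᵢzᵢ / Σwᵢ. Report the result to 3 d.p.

R1 (z=6.0): fine=0.43, ideal=0.59; AND[a·b] → w = 0.2537
R2 (z=33.0): ideal=0.59, coarse=0.54; AND[a·b] → w = 0.3186
R3 (z=2.7): high=0.86 → w = 0.8600
R4 (z=55.2): regular=0.21, coarse=0.54; AND[a·b] → w = 0.1134
Weighted average = (0.2537·6.0 + 0.3186·33.0 + 0.8600·2.7 + 0.1134·55.2) / (0.2537 + 0.3186 + 0.8600 + 0.1134)
  = 20.6177 / 1.5457 = 13.339

13.339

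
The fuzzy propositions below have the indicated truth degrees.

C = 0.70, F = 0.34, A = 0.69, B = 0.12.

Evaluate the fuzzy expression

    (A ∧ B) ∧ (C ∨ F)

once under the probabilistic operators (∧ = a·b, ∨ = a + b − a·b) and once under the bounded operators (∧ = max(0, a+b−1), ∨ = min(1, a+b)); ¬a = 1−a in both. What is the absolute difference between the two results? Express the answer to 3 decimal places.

0.066

Under probabilistic:
  A ∧ B = a·b on (0.6900, 0.1200) = 0.0828
  C ∨ F = a + b − a·b on (0.7000, 0.3400) = 0.8020
  (A ∧ B) ∧ (C ∨ F) = a·b on (0.0828, 0.8020) = 0.0664
  → value = 0.0664
Under bounded:
  A ∧ B = max(0, a+b−1) on (0.69, 0.12) = 0.00
  C ∨ F = min(1, a+b) on (0.70, 0.34) = 1.00
  (A ∧ B) ∧ (C ∨ F) = max(0, a+b−1) on (0.00, 1.00) = 0.00
  → value = 0.0000
|0.0664 − 0.0000| = 0.066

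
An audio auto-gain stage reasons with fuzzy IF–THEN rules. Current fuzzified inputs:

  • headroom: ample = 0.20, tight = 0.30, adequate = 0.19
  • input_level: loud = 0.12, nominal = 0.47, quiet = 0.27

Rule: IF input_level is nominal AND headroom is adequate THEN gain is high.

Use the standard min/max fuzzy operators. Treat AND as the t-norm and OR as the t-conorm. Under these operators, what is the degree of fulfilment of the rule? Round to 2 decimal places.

firing strength: nominal=0.47, adequate=0.19; AND[min(a, b)] → w = 0.19

0.19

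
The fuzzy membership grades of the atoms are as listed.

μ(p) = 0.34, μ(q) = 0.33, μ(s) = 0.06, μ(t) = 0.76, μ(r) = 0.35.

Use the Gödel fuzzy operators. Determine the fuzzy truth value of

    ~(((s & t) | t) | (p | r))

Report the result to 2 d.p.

s & t = min(a, b) on (0.06, 0.76) = 0.06
(s & t) | t = max(a, b) on (0.06, 0.76) = 0.76
p | r = max(a, b) on (0.34, 0.35) = 0.35
((s & t) | t) | (p | r) = max(a, b) on (0.76, 0.35) = 0.76
~(((s & t) | t) | (p | r)) = 1 − 0.76 = 0.24

0.24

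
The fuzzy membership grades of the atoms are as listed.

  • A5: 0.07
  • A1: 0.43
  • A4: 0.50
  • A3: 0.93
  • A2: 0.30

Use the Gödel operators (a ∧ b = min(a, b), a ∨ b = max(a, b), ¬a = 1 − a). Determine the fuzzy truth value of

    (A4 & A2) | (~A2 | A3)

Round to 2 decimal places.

0.93

A4 & A2 = min(a, b) on (0.50, 0.30) = 0.30
~A2 = 1 − 0.30 = 0.70
~A2 | A3 = max(a, b) on (0.70, 0.93) = 0.93
(A4 & A2) | (~A2 | A3) = max(a, b) on (0.30, 0.93) = 0.93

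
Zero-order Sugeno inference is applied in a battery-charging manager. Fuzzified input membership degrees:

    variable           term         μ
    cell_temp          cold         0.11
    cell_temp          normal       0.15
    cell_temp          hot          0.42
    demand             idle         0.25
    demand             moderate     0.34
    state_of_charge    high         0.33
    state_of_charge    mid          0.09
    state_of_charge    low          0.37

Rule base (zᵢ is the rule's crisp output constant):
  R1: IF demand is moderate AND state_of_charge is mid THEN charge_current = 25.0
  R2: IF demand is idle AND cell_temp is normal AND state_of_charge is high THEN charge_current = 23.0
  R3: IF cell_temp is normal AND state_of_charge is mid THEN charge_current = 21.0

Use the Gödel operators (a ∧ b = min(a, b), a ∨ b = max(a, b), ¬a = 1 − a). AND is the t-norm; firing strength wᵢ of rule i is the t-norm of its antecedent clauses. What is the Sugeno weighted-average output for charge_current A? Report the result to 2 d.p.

23.00

R1 (z=25.0): moderate=0.34, mid=0.09; AND[min(a, b)] → w = 0.09
R2 (z=23.0): idle=0.25, normal=0.15, high=0.33; AND[min(a, b)] → w = 0.15
R3 (z=21.0): normal=0.15, mid=0.09; AND[min(a, b)] → w = 0.09
Weighted average = (0.09·25.0 + 0.15·23.0 + 0.09·21.0) / (0.09 + 0.15 + 0.09)
  = 7.5900 / 0.3300 = 23.00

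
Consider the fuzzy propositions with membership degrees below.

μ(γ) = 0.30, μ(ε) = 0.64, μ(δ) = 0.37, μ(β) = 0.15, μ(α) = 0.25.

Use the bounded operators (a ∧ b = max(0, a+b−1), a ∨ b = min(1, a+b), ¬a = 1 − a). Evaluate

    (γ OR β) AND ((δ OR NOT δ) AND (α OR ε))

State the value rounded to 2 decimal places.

0.34

γ OR β = min(1, a+b) on (0.30, 0.15) = 0.45
NOT δ = 1 − 0.37 = 0.63
δ OR NOT δ = min(1, a+b) on (0.37, 0.63) = 1.00
α OR ε = min(1, a+b) on (0.25, 0.64) = 0.89
(δ OR NOT δ) AND (α OR ε) = max(0, a+b−1) on (1.00, 0.89) = 0.89
(γ OR β) AND ((δ OR NOT δ) AND (α OR ε)) = max(0, a+b−1) on (0.45, 0.89) = 0.34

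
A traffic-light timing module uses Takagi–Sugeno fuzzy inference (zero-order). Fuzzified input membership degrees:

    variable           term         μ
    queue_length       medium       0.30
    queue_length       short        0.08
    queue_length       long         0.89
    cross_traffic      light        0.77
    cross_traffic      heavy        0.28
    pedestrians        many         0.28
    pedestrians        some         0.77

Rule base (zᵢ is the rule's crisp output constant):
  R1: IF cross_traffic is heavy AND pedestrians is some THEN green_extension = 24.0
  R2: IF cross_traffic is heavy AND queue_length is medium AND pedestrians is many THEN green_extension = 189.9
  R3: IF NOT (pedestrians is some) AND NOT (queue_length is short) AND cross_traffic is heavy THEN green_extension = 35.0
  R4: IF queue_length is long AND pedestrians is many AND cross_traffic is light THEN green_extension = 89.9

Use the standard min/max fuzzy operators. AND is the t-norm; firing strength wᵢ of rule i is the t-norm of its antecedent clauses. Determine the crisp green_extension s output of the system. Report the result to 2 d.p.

R1 (z=24.0): heavy=0.28, some=0.77; AND[min(a, b)] → w = 0.28
R2 (z=189.9): heavy=0.28, medium=0.30, many=0.28; AND[min(a, b)] → w = 0.28
R3 (z=35.0): ¬some=1−0.77=0.23, ¬short=1−0.08=0.92, heavy=0.28; AND[min(a, b)] → w = 0.23
R4 (z=89.9): long=0.89, many=0.28, light=0.77; AND[min(a, b)] → w = 0.28
Weighted average = (0.28·24.0 + 0.28·189.9 + 0.23·35.0 + 0.28·89.9) / (0.28 + 0.28 + 0.23 + 0.28)
  = 93.1140 / 1.0700 = 87.02

87.02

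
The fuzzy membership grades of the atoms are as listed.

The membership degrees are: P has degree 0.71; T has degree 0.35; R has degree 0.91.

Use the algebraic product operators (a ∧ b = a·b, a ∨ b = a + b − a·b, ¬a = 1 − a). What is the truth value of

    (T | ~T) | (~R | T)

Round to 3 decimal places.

~T = 1 − 0.3500 = 0.6500
T | ~T = a + b − a·b on (0.3500, 0.6500) = 0.7725
~R = 1 − 0.9100 = 0.0900
~R | T = a + b − a·b on (0.0900, 0.3500) = 0.4085
(T | ~T) | (~R | T) = a + b − a·b on (0.7725, 0.4085) = 0.8654

0.865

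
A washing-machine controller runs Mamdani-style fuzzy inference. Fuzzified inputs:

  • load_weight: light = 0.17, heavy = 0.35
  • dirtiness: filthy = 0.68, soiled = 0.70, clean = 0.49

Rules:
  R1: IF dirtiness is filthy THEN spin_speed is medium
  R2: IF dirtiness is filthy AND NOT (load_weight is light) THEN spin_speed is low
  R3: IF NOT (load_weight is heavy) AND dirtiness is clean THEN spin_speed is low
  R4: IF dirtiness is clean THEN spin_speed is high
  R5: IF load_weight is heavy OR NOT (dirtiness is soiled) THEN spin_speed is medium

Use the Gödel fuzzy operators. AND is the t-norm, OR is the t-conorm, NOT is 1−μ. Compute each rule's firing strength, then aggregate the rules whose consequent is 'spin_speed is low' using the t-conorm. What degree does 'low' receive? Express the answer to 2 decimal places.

0.68

R1: filthy=0.68 → w = 0.68
R2: filthy=0.68, ¬light=1−0.17=0.83; AND[min(a, b)] → w = 0.68
R3: ¬heavy=1−0.35=0.65, clean=0.49; AND[min(a, b)] → w = 0.49
R4: clean=0.49 → w = 0.49
R5: heavy=0.35, ¬soiled=1−0.70=0.30; OR[max(a, b)] → w = 0.35
Rules with consequent 'low': {R2, R3} → strengths 0.68, 0.49
Aggregate via t-conorm [max(a, b)]: 0.68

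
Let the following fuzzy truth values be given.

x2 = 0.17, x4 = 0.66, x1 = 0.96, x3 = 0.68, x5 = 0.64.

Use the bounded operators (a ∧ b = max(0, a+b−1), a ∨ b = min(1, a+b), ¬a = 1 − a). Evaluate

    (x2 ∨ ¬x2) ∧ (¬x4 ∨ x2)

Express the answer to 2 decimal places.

¬x2 = 1 − 0.17 = 0.83
x2 ∨ ¬x2 = min(1, a+b) on (0.17, 0.83) = 1.00
¬x4 = 1 − 0.66 = 0.34
¬x4 ∨ x2 = min(1, a+b) on (0.34, 0.17) = 0.51
(x2 ∨ ¬x2) ∧ (¬x4 ∨ x2) = max(0, a+b−1) on (1.00, 0.51) = 0.51

0.51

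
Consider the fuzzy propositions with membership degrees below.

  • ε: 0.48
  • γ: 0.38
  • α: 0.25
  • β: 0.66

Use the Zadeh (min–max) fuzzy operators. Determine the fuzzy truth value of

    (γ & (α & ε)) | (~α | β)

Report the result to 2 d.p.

α & ε = min(a, b) on (0.25, 0.48) = 0.25
γ & (α & ε) = min(a, b) on (0.38, 0.25) = 0.25
~α = 1 − 0.25 = 0.75
~α | β = max(a, b) on (0.75, 0.66) = 0.75
(γ & (α & ε)) | (~α | β) = max(a, b) on (0.25, 0.75) = 0.75

0.75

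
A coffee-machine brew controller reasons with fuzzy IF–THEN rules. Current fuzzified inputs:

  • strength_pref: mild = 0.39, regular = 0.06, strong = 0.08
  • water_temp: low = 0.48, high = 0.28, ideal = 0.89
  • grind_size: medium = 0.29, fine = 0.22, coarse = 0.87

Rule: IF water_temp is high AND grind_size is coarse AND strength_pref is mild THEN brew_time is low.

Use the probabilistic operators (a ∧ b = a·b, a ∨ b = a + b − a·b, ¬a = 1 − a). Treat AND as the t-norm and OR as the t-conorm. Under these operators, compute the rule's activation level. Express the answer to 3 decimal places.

firing strength: high=0.28, coarse=0.87, mild=0.39; AND[a·b] → w = 0.0950

0.095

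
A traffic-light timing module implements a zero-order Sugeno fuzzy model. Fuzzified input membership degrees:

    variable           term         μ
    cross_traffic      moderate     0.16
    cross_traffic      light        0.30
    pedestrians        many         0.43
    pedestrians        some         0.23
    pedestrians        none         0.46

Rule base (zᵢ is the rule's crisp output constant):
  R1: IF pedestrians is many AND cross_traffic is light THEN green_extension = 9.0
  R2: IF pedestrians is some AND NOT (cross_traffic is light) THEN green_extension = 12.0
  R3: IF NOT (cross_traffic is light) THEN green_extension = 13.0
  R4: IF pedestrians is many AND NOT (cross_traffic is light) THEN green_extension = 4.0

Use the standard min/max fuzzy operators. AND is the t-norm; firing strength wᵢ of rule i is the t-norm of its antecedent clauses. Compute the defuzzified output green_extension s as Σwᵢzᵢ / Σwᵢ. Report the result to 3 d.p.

9.807

R1 (z=9.0): many=0.43, light=0.30; AND[min(a, b)] → w = 0.30
R2 (z=12.0): some=0.23, ¬light=1−0.30=0.70; AND[min(a, b)] → w = 0.23
R3 (z=13.0): ¬light=1−0.30=0.70 → w = 0.70
R4 (z=4.0): many=0.43, ¬light=1−0.30=0.70; AND[min(a, b)] → w = 0.43
Weighted average = (0.30·9.0 + 0.23·12.0 + 0.70·13.0 + 0.43·4.0) / (0.30 + 0.23 + 0.70 + 0.43)
  = 16.2800 / 1.6600 = 9.807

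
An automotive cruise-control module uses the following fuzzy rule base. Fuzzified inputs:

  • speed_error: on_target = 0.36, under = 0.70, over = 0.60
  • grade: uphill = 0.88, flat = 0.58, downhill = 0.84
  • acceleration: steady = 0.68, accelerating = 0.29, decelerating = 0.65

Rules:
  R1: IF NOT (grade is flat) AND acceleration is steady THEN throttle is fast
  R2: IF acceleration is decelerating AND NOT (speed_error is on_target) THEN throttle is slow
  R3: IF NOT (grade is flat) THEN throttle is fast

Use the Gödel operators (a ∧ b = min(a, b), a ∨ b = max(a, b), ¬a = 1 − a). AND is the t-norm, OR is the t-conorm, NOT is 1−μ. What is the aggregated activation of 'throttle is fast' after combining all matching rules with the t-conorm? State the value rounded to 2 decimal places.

0.42

R1: ¬flat=1−0.58=0.42, steady=0.68; AND[min(a, b)] → w = 0.42
R2: decelerating=0.65, ¬on_target=1−0.36=0.64; AND[min(a, b)] → w = 0.64
R3: ¬flat=1−0.58=0.42 → w = 0.42
Rules with consequent 'fast': {R1, R3} → strengths 0.42, 0.42
Aggregate via t-conorm [max(a, b)]: 0.42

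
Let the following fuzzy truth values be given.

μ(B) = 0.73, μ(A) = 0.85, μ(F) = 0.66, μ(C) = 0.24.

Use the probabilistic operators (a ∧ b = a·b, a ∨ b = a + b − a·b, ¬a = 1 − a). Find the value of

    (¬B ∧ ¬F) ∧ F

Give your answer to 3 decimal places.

0.061

¬B = 1 − 0.7300 = 0.2700
¬F = 1 − 0.6600 = 0.3400
¬B ∧ ¬F = a·b on (0.2700, 0.3400) = 0.0918
(¬B ∧ ¬F) ∧ F = a·b on (0.0918, 0.6600) = 0.0606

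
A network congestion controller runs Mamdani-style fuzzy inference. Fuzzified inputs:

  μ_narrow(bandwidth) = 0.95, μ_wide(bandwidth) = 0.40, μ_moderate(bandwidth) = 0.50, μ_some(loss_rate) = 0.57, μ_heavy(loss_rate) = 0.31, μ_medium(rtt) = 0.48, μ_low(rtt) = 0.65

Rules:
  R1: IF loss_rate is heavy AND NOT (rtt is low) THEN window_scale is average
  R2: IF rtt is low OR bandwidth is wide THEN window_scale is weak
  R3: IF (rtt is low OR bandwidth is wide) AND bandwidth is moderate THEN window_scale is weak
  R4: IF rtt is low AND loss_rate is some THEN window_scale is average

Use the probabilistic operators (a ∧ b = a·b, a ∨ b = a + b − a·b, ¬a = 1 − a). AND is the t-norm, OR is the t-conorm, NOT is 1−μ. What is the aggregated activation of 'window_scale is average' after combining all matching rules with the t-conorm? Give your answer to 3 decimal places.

R1: heavy=0.31, ¬low=1−0.65=0.35; AND[a·b] → w = 0.1085
R2: low=0.65, wide=0.40; OR[a + b − a·b] → w = 0.7900
R3: (low=0.65 OR wide=0.40) = 0.7900; AND[a·b] with moderate=0.50 → w = 0.3950
R4: low=0.65, some=0.57; AND[a·b] → w = 0.3705
Rules with consequent 'average': {R1, R4} → strengths 0.1085, 0.3705
Aggregate via t-conorm [a + b − a·b]: 0.4388

0.439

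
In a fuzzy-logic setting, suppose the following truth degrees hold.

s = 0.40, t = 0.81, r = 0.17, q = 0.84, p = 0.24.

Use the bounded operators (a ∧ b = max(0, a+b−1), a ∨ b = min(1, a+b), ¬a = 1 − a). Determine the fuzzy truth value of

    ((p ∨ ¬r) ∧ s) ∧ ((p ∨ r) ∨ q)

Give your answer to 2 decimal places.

¬r = 1 − 0.17 = 0.83
p ∨ ¬r = min(1, a+b) on (0.24, 0.83) = 1.00
(p ∨ ¬r) ∧ s = max(0, a+b−1) on (1.00, 0.40) = 0.40
p ∨ r = min(1, a+b) on (0.24, 0.17) = 0.41
(p ∨ r) ∨ q = min(1, a+b) on (0.41, 0.84) = 1.00
((p ∨ ¬r) ∧ s) ∧ ((p ∨ r) ∨ q) = max(0, a+b−1) on (0.40, 1.00) = 0.40

0.40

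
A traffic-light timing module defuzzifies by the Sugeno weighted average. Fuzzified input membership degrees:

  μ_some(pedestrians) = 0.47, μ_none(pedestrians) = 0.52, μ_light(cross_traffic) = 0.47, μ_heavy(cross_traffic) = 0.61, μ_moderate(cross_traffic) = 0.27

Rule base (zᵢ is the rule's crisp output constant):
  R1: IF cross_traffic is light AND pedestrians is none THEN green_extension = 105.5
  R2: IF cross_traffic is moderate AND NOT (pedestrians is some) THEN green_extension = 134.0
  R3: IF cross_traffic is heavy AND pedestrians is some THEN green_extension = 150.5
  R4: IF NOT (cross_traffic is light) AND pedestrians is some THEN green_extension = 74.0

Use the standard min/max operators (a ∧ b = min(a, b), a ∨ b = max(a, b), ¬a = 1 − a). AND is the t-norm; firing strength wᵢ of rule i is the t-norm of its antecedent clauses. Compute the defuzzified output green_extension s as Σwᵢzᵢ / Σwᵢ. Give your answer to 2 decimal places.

113.86

R1 (z=105.5): light=0.47, none=0.52; AND[min(a, b)] → w = 0.47
R2 (z=134.0): moderate=0.27, ¬some=1−0.47=0.53; AND[min(a, b)] → w = 0.27
R3 (z=150.5): heavy=0.61, some=0.47; AND[min(a, b)] → w = 0.47
R4 (z=74.0): ¬light=1−0.47=0.53, some=0.47; AND[min(a, b)] → w = 0.47
Weighted average = (0.47·105.5 + 0.27·134.0 + 0.47·150.5 + 0.47·74.0) / (0.47 + 0.27 + 0.47 + 0.47)
  = 191.2800 / 1.6800 = 113.86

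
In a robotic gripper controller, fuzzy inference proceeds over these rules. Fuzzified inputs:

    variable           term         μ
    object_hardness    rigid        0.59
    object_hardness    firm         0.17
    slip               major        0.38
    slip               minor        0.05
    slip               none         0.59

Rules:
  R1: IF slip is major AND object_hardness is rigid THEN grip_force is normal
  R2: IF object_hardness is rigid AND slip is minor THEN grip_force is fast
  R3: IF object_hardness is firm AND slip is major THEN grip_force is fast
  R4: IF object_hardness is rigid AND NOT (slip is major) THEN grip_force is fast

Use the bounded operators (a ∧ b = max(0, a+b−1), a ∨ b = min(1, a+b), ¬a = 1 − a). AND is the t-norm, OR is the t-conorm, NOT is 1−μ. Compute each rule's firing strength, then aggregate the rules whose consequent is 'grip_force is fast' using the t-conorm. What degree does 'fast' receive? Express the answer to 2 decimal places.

0.21

R1: major=0.38, rigid=0.59; AND[max(0, a+b−1)] → w = 0.00
R2: rigid=0.59, minor=0.05; AND[max(0, a+b−1)] → w = 0.00
R3: firm=0.17, major=0.38; AND[max(0, a+b−1)] → w = 0.00
R4: rigid=0.59, ¬major=1−0.38=0.62; AND[max(0, a+b−1)] → w = 0.21
Rules with consequent 'fast': {R2, R3, R4} → strengths 0.00, 0.00, 0.21
Aggregate via t-conorm [min(1, a+b)]: 0.21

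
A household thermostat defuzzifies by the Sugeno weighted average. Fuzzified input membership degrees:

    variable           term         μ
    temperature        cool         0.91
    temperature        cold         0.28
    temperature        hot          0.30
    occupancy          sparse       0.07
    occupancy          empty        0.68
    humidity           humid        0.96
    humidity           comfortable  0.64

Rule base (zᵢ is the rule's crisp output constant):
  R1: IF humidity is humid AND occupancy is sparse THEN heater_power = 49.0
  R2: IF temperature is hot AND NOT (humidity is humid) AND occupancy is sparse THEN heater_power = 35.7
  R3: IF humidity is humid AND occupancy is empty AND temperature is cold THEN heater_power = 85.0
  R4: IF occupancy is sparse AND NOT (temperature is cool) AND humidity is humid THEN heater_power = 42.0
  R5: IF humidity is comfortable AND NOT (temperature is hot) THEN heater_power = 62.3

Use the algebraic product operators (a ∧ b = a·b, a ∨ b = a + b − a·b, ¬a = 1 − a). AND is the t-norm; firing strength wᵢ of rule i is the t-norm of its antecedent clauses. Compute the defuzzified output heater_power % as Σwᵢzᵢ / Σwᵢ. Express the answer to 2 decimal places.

R1 (z=49.0): humid=0.96, sparse=0.07; AND[a·b] → w = 0.0672
R2 (z=35.7): hot=0.30, ¬humid=1−0.96=0.04, sparse=0.07; AND[a·b] → w = 0.0008
R3 (z=85.0): humid=0.96, empty=0.68, cold=0.28; AND[a·b] → w = 0.1828
R4 (z=42.0): sparse=0.07, ¬cool=1−0.91=0.09, humid=0.96; AND[a·b] → w = 0.0060
R5 (z=62.3): comfortable=0.64, ¬hot=1−0.30=0.70; AND[a·b] → w = 0.4480
Weighted average = (0.0672·49.0 + 0.0008·35.7 + 0.1828·85.0 + 0.0060·42.0 + 0.4480·62.3) / (0.0672 + 0.0008 + 0.1828 + 0.0060 + 0.4480)
  = 47.0238 / 0.7049 = 66.71

66.71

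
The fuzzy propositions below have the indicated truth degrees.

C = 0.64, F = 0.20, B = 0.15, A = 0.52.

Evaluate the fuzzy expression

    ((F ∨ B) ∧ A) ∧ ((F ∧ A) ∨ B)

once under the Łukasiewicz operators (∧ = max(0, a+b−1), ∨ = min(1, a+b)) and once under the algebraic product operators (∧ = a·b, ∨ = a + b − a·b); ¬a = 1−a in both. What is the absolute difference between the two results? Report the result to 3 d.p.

0.040

Under Łukasiewicz:
  F ∨ B = min(1, a+b) on (0.20, 0.15) = 0.35
  (F ∨ B) ∧ A = max(0, a+b−1) on (0.35, 0.52) = 0.00
  F ∧ A = max(0, a+b−1) on (0.20, 0.52) = 0.00
  (F ∧ A) ∨ B = min(1, a+b) on (0.00, 0.15) = 0.15
  ((F ∨ B) ∧ A) ∧ ((F ∧ A) ∨ B) = max(0, a+b−1) on (0.00, 0.15) = 0.00
  → value = 0.0000
Under algebraic product:
  F ∨ B = a + b − a·b on (0.2000, 0.1500) = 0.3200
  (F ∨ B) ∧ A = a·b on (0.3200, 0.5200) = 0.1664
  F ∧ A = a·b on (0.2000, 0.5200) = 0.1040
  (F ∧ A) ∨ B = a + b − a·b on (0.1040, 0.1500) = 0.2384
  ((F ∨ B) ∧ A) ∧ ((F ∧ A) ∨ B) = a·b on (0.1664, 0.2384) = 0.0397
  → value = 0.0397
|0.0000 − 0.0397| = 0.040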